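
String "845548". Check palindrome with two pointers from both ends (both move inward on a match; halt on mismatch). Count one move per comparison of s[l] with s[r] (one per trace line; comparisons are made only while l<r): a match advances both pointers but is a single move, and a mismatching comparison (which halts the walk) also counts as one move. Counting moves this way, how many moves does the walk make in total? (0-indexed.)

3 moves

l=0 r=5: '8'=='8', l++,r--
l=1 r=4: '4'=='4', l++,r--
l=2 r=3: '5'=='5', l++,r--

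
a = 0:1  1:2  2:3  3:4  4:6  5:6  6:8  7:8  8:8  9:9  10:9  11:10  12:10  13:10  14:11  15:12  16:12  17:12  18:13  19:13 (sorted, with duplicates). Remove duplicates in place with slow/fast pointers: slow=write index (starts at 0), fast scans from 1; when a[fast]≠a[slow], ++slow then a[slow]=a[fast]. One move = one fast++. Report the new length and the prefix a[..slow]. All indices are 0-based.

length 11; prefix = [1, 2, 3, 4, 6, 8, 9, 10, 11, 12, 13]

slow=0 fast=1: a[fast]=2≠a[slow]=1 write a[1]=2, slow++,fast++
slow=1 fast=2: a[fast]=3≠a[slow]=2 write a[2]=3, slow++,fast++
slow=2 fast=3: a[fast]=4≠a[slow]=3 write a[3]=4, slow++,fast++
slow=3 fast=4: a[fast]=6≠a[slow]=4 write a[4]=6, slow++,fast++
slow=4 fast=5: a[fast]=6=a[slow] dup, fast++
slow=4 fast=6: a[fast]=8≠a[slow]=6 write a[5]=8, slow++,fast++
slow=5 fast=7: a[fast]=8=a[slow] dup, fast++
slow=5 fast=8: a[fast]=8=a[slow] dup, fast++
slow=5 fast=9: a[fast]=9≠a[slow]=8 write a[6]=9, slow++,fast++
slow=6 fast=10: a[fast]=9=a[slow] dup, fast++
slow=6 fast=11: a[fast]=10≠a[slow]=9 write a[7]=10, slow++,fast++
slow=7 fast=12: a[fast]=10=a[slow] dup, fast++
slow=7 fast=13: a[fast]=10=a[slow] dup, fast++
slow=7 fast=14: a[fast]=11≠a[slow]=10 write a[8]=11, slow++,fast++
slow=8 fast=15: a[fast]=12≠a[slow]=11 write a[9]=12, slow++,fast++
slow=9 fast=16: a[fast]=12=a[slow] dup, fast++
slow=9 fast=17: a[fast]=12=a[slow] dup, fast++
slow=9 fast=18: a[fast]=13≠a[slow]=12 write a[10]=13, slow++,fast++
slow=10 fast=19: a[fast]=13=a[slow] dup, fast++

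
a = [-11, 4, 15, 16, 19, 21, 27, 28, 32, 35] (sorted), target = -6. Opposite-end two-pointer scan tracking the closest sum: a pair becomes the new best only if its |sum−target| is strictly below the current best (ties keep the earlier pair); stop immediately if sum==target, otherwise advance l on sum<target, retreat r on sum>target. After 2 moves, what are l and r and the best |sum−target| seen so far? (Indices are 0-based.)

l=0, r=7, best |Δ|=27

[0,9] -11+35=24 d=30 * → r--
[0,8] -11+32=21 d=27 * → r--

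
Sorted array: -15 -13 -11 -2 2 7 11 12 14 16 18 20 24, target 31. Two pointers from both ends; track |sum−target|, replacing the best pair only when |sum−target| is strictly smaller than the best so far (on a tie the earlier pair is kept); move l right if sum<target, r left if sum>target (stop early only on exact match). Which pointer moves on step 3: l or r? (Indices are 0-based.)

l

[0,12] -15+24=9 d=22 * → l++
[1,12] -13+24=11 d=20 * → l++
[2,12] -11+24=13 d=18 * → l++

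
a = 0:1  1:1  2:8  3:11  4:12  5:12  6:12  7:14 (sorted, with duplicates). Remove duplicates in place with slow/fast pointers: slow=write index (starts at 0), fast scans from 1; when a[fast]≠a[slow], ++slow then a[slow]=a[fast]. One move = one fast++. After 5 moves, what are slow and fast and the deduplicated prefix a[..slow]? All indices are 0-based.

slow=3, fast=6, prefix=[1, 8, 11, 12]

(s=0,f=1) a[fast]=1=a[slow] dup → fast++
(s=0,f=2) a[fast]=8≠a[slow]=1 write a[1]=8 → slow++,fast++
(s=1,f=3) a[fast]=11≠a[slow]=8 write a[2]=11 → slow++,fast++
(s=2,f=4) a[fast]=12≠a[slow]=11 write a[3]=12 → slow++,fast++
(s=3,f=5) a[fast]=12=a[slow] dup → fast++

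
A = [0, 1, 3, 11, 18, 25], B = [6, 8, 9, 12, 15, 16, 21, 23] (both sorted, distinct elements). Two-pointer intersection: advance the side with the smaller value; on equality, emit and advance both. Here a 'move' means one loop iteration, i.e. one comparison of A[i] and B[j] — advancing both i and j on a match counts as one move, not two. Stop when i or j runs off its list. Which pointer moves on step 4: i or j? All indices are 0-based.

i=0 j=0: 0<6, i++
i=1 j=0: 1<6, i++
i=2 j=0: 3<6, i++
i=3 j=0: 11>6, j++

j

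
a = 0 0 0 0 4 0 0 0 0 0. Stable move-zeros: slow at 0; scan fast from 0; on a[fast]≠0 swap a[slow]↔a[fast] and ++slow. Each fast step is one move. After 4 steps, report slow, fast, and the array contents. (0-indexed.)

slow=0, fast=4, a=[0, 0, 0, 0, 4, 0, 0, 0, 0, 0]

slow=0 fast=0: a[fast]=0, fast++
slow=0 fast=1: a[fast]=0, fast++
slow=0 fast=2: a[fast]=0, fast++
slow=0 fast=3: a[fast]=0, fast++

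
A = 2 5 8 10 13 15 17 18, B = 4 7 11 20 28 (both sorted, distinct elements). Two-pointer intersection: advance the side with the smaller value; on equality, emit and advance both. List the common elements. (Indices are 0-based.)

i=0 j=0: 2<4, i++
i=1 j=0: 5>4, j++
i=1 j=1: 5<7, i++
i=2 j=1: 8>7, j++
i=2 j=2: 8<11, i++
i=3 j=2: 10<11, i++
i=4 j=2: 13>11, j++
i=4 j=3: 13<20, i++
i=5 j=3: 15<20, i++
i=6 j=3: 17<20, i++
i=7 j=3: 18<20, i++

intersection = []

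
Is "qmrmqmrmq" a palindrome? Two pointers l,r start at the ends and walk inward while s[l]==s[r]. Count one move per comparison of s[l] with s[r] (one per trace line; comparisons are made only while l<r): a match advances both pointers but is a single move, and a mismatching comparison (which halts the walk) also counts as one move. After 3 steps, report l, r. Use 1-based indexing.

l=4, r=6

l=1 r=9: 'q'=='q', l++,r--
l=2 r=8: 'm'=='m', l++,r--
l=3 r=7: 'r'=='r', l++,r--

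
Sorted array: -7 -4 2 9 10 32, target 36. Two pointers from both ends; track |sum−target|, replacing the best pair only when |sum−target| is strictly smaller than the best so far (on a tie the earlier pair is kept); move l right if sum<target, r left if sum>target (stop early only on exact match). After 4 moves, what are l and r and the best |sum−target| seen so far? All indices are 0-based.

l=3, r=4, best |Δ|=2

l=0 r=5: -7+32=25 d=11 *, l++
l=1 r=5: -4+32=28 d=8 *, l++
l=2 r=5: 2+32=34 d=2 *, l++
l=3 r=5: 9+32=41 d=5, r--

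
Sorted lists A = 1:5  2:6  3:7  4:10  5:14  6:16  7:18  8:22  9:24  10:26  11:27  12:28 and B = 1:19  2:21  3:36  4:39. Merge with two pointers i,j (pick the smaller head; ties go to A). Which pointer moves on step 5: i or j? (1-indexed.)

i=1 j=1: A[i]=5<=B[j]=19 take 5, i++
i=2 j=1: A[i]=6<=B[j]=19 take 6, i++
i=3 j=1: A[i]=7<=B[j]=19 take 7, i++
i=4 j=1: A[i]=10<=B[j]=19 take 10, i++
i=5 j=1: A[i]=14<=B[j]=19 take 14, i++

i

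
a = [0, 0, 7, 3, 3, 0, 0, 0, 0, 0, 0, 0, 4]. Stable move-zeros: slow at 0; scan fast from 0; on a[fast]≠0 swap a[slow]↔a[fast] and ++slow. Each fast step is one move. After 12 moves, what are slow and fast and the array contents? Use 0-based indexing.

slow=3, fast=12, a=[7, 3, 3, 0, 0, 0, 0, 0, 0, 0, 0, 0, 4]

(s=0,f=0) a[fast]=0 → fast++
(s=0,f=1) a[fast]=0 → fast++
(s=0,f=2) a[fast]=7≠0 swap→a[0]=7 → slow++,fast++
(s=1,f=3) a[fast]=3≠0 swap→a[1]=3 → slow++,fast++
(s=2,f=4) a[fast]=3≠0 swap→a[2]=3 → slow++,fast++
(s=3,f=5) a[fast]=0 → fast++
(s=3,f=6) a[fast]=0 → fast++
(s=3,f=7) a[fast]=0 → fast++
(s=3,f=8) a[fast]=0 → fast++
(s=3,f=9) a[fast]=0 → fast++
(s=3,f=10) a[fast]=0 → fast++
(s=3,f=11) a[fast]=0 → fast++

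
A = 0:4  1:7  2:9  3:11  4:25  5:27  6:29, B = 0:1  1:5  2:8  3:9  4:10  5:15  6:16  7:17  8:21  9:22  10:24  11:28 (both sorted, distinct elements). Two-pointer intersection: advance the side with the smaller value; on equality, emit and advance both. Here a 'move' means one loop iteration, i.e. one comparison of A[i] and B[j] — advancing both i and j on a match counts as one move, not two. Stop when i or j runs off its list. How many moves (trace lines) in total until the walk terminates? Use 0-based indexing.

17 moves

[i=0,j=0] 4>1 → j++
[i=0,j=1] 4<5 → i++
[i=1,j=1] 7>5 → j++
[i=1,j=2] 7<8 → i++
[i=2,j=2] 9>8 → j++
[i=2,j=3] 9==9 emit → i++,j++
[i=3,j=4] 11>10 → j++
[i=3,j=5] 11<15 → i++
[i=4,j=5] 25>15 → j++
[i=4,j=6] 25>16 → j++
[i=4,j=7] 25>17 → j++
[i=4,j=8] 25>21 → j++
[i=4,j=9] 25>22 → j++
[i=4,j=10] 25>24 → j++
[i=4,j=11] 25<28 → i++
[i=5,j=11] 27<28 → i++
[i=6,j=11] 29>28 → j++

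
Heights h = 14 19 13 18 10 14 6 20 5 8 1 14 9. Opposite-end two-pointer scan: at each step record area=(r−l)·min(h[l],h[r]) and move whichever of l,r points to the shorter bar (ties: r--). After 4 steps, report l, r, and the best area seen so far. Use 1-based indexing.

l=1, r=9, best area=154

[1,13] min(14,9)*12=108 best=108 * → r--
[1,12] min(14,14)*11=154 best=154 * → r--
[1,11] min(14,1)*10=10 best=154 → r--
[1,10] min(14,8)*9=72 best=154 → r--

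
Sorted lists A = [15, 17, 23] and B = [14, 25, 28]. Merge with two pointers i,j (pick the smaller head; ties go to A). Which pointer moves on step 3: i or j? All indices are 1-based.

i

i=1 j=1: A[i]=15>B[j]=14 take 14, j++
i=1 j=2: A[i]=15<=B[j]=25 take 15, i++
i=2 j=2: A[i]=17<=B[j]=25 take 17, i++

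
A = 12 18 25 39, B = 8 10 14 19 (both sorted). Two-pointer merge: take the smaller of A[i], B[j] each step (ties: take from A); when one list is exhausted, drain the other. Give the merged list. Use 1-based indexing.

[8, 10, 12, 14, 18, 19, 25, 39]

[i=1,j=1] A[i]=12>B[j]=8 take 8 → j++
[i=1,j=2] A[i]=12>B[j]=10 take 10 → j++
[i=1,j=3] A[i]=12<=B[j]=14 take 12 → i++
[i=2,j=3] A[i]=18>B[j]=14 take 14 → j++
[i=2,j=4] A[i]=18<=B[j]=19 take 18 → i++
[i=3,j=4] A[i]=25>B[j]=19 take 19 → j++
[i=3,j=5] B done, take A[i]=25 → i++
[i=4,j=5] B done, take A[i]=39 → i++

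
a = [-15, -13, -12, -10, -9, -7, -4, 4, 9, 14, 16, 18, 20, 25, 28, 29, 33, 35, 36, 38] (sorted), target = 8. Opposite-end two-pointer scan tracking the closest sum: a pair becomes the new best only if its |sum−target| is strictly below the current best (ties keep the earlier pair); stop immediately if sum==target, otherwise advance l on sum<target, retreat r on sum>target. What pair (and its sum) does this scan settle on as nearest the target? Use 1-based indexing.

pair (-12, 20) with sum 8 (|Δ|=0)

[1,20] -15+38=23 d=15 * → r--
[1,19] -15+36=21 d=13 * → r--
[1,18] -15+35=20 d=12 * → r--
[1,17] -15+33=18 d=10 * → r--
[1,16] -15+29=14 d=6 * → r--
[1,15] -15+28=13 d=5 * → r--
[1,14] -15+25=10 d=2 * → r--
[1,13] -15+20=5 d=3 → l++
[2,13] -13+20=7 d=1 * → l++
[3,13] -12+20=8 d=0 * → stop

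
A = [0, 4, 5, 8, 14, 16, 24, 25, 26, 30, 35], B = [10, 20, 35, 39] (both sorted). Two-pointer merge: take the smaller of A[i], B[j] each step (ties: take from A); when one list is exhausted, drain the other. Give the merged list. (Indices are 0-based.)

i=0 j=0: A[i]=0<=B[j]=10 take 0, i++
i=1 j=0: A[i]=4<=B[j]=10 take 4, i++
i=2 j=0: A[i]=5<=B[j]=10 take 5, i++
i=3 j=0: A[i]=8<=B[j]=10 take 8, i++
i=4 j=0: A[i]=14>B[j]=10 take 10, j++
i=4 j=1: A[i]=14<=B[j]=20 take 14, i++
i=5 j=1: A[i]=16<=B[j]=20 take 16, i++
i=6 j=1: A[i]=24>B[j]=20 take 20, j++
i=6 j=2: A[i]=24<=B[j]=35 take 24, i++
i=7 j=2: A[i]=25<=B[j]=35 take 25, i++
i=8 j=2: A[i]=26<=B[j]=35 take 26, i++
i=9 j=2: A[i]=30<=B[j]=35 take 30, i++
i=10 j=2: A[i]=35<=B[j]=35 take 35, i++
i=11 j=2: A done, take B[j]=35, j++
i=11 j=3: A done, take B[j]=39, j++

[0, 4, 5, 8, 10, 14, 16, 20, 24, 25, 26, 30, 35, 35, 39]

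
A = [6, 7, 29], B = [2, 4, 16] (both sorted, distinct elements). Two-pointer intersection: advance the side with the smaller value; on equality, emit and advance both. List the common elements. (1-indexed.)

intersection = []

i=1 j=1: 6>2, j++
i=1 j=2: 6>4, j++
i=1 j=3: 6<16, i++
i=2 j=3: 7<16, i++
i=3 j=3: 29>16, j++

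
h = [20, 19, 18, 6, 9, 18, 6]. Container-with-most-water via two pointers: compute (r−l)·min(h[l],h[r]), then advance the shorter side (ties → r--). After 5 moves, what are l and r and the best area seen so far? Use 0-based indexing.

[0,6] min(20,6)*6=36 best=36 * → r--
[0,5] min(20,18)*5=90 best=90 * → r--
[0,4] min(20,9)*4=36 best=90 → r--
[0,3] min(20,6)*3=18 best=90 → r--
[0,2] min(20,18)*2=36 best=90 → r--

l=0, r=1, best area=90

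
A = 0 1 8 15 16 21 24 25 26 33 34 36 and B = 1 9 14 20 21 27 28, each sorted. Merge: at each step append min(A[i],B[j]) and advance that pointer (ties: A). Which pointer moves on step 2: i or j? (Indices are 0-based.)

[i=0,j=0] A[i]=0<=B[j]=1 take 0 → i++
[i=1,j=0] A[i]=1<=B[j]=1 take 1 → i++

i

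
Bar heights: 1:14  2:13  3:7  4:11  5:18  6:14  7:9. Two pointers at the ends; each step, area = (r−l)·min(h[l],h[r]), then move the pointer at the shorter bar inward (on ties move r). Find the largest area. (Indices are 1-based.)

max area = 70

[1,7] min(14,9)*6=54 best=54 * → r--
[1,6] min(14,14)*5=70 best=70 * → r--
[1,5] min(14,18)*4=56 best=70 → l++
[2,5] min(13,18)*3=39 best=70 → l++
[3,5] min(7,18)*2=14 best=70 → l++
[4,5] min(11,18)*1=11 best=70 → l++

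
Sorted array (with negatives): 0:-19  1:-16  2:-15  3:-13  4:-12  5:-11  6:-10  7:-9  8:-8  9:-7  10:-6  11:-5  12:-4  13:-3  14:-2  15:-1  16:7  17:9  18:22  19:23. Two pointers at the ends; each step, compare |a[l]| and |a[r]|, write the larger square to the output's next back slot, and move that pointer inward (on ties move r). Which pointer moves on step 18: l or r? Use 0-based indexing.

l

[0,19] |-19|<=|23| out[19]=529 → r--
[0,18] |-19|<=|22| out[18]=484 → r--
[0,17] |-19|>|9| out[17]=361 → l++
[1,17] |-16|>|9| out[16]=256 → l++
[2,17] |-15|>|9| out[15]=225 → l++
[3,17] |-13|>|9| out[14]=169 → l++
[4,17] |-12|>|9| out[13]=144 → l++
[5,17] |-11|>|9| out[12]=121 → l++
[6,17] |-10|>|9| out[11]=100 → l++
[7,17] |-9|<=|9| out[10]=81 → r--
[7,16] |-9|>|7| out[9]=81 → l++
[8,16] |-8|>|7| out[8]=64 → l++
[9,16] |-7|<=|7| out[7]=49 → r--
[9,15] |-7|>|-1| out[6]=49 → l++
[10,15] |-6|>|-1| out[5]=36 → l++
[11,15] |-5|>|-1| out[4]=25 → l++
[12,15] |-4|>|-1| out[3]=16 → l++
[13,15] |-3|>|-1| out[2]=9 → l++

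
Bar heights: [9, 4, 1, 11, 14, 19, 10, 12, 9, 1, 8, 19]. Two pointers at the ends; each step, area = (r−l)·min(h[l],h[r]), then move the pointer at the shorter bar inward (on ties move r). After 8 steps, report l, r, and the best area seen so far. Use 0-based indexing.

l=0 r=11: min(9,19)*11=99 best=99 *, l++
l=1 r=11: min(4,19)*10=40 best=99, l++
l=2 r=11: min(1,19)*9=9 best=99, l++
l=3 r=11: min(11,19)*8=88 best=99, l++
l=4 r=11: min(14,19)*7=98 best=99, l++
l=5 r=11: min(19,19)*6=114 best=114 *, r--
l=5 r=10: min(19,8)*5=40 best=114, r--
l=5 r=9: min(19,1)*4=4 best=114, r--

l=5, r=8, best area=114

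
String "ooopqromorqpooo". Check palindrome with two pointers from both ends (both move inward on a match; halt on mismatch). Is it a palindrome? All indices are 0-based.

[0,14] 'o'=='o' → l++,r--
[1,13] 'o'=='o' → l++,r--
[2,12] 'o'=='o' → l++,r--
[3,11] 'p'=='p' → l++,r--
[4,10] 'q'=='q' → l++,r--
[5,9] 'r'=='r' → l++,r--
[6,8] 'o'=='o' → l++,r--

palindrome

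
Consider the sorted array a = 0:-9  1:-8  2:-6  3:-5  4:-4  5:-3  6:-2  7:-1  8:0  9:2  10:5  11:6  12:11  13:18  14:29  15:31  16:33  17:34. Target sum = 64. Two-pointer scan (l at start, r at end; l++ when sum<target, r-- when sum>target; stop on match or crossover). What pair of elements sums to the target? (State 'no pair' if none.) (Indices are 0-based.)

(31, 33)

[0,17] -9+34=25 <64 → l++
[1,17] -8+34=26 <64 → l++
[2,17] -6+34=28 <64 → l++
[3,17] -5+34=29 <64 → l++
[4,17] -4+34=30 <64 → l++
[5,17] -3+34=31 <64 → l++
[6,17] -2+34=32 <64 → l++
[7,17] -1+34=33 <64 → l++
[8,17] 0+34=34 <64 → l++
[9,17] 2+34=36 <64 → l++
[10,17] 5+34=39 <64 → l++
[11,17] 6+34=40 <64 → l++
[12,17] 11+34=45 <64 → l++
[13,17] 18+34=52 <64 → l++
[14,17] 29+34=63 <64 → l++
[15,17] 31+34=65 >64 → r--
[15,16] 31+33=64 → found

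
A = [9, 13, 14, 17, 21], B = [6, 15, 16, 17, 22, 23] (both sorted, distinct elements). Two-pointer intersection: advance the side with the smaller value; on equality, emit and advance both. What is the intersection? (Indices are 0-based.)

[i=0,j=0] 9>6 → j++
[i=0,j=1] 9<15 → i++
[i=1,j=1] 13<15 → i++
[i=2,j=1] 14<15 → i++
[i=3,j=1] 17>15 → j++
[i=3,j=2] 17>16 → j++
[i=3,j=3] 17==17 emit → i++,j++
[i=4,j=4] 21<22 → i++

intersection = [17]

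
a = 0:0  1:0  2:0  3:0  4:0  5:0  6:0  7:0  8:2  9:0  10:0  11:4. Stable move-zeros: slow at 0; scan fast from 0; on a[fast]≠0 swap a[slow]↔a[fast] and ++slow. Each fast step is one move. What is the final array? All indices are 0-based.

slow=0 fast=0: a[fast]=0, fast++
slow=0 fast=1: a[fast]=0, fast++
slow=0 fast=2: a[fast]=0, fast++
slow=0 fast=3: a[fast]=0, fast++
slow=0 fast=4: a[fast]=0, fast++
slow=0 fast=5: a[fast]=0, fast++
slow=0 fast=6: a[fast]=0, fast++
slow=0 fast=7: a[fast]=0, fast++
slow=0 fast=8: a[fast]=2≠0 swap→a[0]=2, slow++,fast++
slow=1 fast=9: a[fast]=0, fast++
slow=1 fast=10: a[fast]=0, fast++
slow=1 fast=11: a[fast]=4≠0 swap→a[1]=4, slow++,fast++

[2, 4, 0, 0, 0, 0, 0, 0, 0, 0, 0, 0]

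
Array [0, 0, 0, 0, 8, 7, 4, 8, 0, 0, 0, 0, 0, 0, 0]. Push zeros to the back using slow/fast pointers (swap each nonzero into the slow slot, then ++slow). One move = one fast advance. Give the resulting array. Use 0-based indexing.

(s=0,f=0) a[fast]=0 → fast++
(s=0,f=1) a[fast]=0 → fast++
(s=0,f=2) a[fast]=0 → fast++
(s=0,f=3) a[fast]=0 → fast++
(s=0,f=4) a[fast]=8≠0 swap→a[0]=8 → slow++,fast++
(s=1,f=5) a[fast]=7≠0 swap→a[1]=7 → slow++,fast++
(s=2,f=6) a[fast]=4≠0 swap→a[2]=4 → slow++,fast++
(s=3,f=7) a[fast]=8≠0 swap→a[3]=8 → slow++,fast++
(s=4,f=8) a[fast]=0 → fast++
(s=4,f=9) a[fast]=0 → fast++
(s=4,f=10) a[fast]=0 → fast++
(s=4,f=11) a[fast]=0 → fast++
(s=4,f=12) a[fast]=0 → fast++
(s=4,f=13) a[fast]=0 → fast++
(s=4,f=14) a[fast]=0 → fast++

[8, 7, 4, 8, 0, 0, 0, 0, 0, 0, 0, 0, 0, 0, 0]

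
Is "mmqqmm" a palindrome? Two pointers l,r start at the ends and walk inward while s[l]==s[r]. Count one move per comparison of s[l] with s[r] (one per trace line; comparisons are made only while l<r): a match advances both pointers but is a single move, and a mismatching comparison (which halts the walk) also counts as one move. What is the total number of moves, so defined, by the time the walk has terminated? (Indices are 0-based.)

3 moves

l=0 r=5: 'm'=='m', l++,r--
l=1 r=4: 'm'=='m', l++,r--
l=2 r=3: 'q'=='q', l++,r--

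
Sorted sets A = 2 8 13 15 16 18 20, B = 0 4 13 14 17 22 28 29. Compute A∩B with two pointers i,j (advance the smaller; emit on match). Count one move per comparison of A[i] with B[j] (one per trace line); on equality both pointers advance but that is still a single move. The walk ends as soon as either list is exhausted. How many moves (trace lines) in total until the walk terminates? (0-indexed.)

i=0 j=0: 2>0, j++
i=0 j=1: 2<4, i++
i=1 j=1: 8>4, j++
i=1 j=2: 8<13, i++
i=2 j=2: 13==13 emit, i++,j++
i=3 j=3: 15>14, j++
i=3 j=4: 15<17, i++
i=4 j=4: 16<17, i++
i=5 j=4: 18>17, j++
i=5 j=5: 18<22, i++
i=6 j=5: 20<22, i++

11 moves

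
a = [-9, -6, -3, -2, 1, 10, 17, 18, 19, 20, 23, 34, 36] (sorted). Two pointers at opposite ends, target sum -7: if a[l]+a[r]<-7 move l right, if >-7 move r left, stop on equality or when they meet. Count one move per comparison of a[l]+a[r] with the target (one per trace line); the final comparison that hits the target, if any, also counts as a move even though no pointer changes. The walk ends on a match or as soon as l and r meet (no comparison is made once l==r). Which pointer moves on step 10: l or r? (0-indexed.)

r

l=0 r=12: -9+36=27 >-7, r--
l=0 r=11: -9+34=25 >-7, r--
l=0 r=10: -9+23=14 >-7, r--
l=0 r=9: -9+20=11 >-7, r--
l=0 r=8: -9+19=10 >-7, r--
l=0 r=7: -9+18=9 >-7, r--
l=0 r=6: -9+17=8 >-7, r--
l=0 r=5: -9+10=1 >-7, r--
l=0 r=4: -9+1=-8 <-7, l++
l=1 r=4: -6+1=-5 >-7, r--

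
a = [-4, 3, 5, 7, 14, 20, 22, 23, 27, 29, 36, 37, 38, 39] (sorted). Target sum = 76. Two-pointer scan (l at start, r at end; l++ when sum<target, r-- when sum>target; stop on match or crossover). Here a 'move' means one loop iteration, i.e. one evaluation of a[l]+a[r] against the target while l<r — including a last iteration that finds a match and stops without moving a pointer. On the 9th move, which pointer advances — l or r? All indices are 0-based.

l

l=0 r=13: -4+39=35 <76, l++
l=1 r=13: 3+39=42 <76, l++
l=2 r=13: 5+39=44 <76, l++
l=3 r=13: 7+39=46 <76, l++
l=4 r=13: 14+39=53 <76, l++
l=5 r=13: 20+39=59 <76, l++
l=6 r=13: 22+39=61 <76, l++
l=7 r=13: 23+39=62 <76, l++
l=8 r=13: 27+39=66 <76, l++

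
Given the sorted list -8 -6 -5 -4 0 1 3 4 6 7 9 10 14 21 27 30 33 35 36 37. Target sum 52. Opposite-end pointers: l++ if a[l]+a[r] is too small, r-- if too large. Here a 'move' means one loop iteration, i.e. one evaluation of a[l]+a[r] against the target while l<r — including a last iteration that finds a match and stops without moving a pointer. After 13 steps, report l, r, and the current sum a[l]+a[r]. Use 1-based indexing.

l=14, r=20, sum=58

[1,20] -8+37=29 <52 → l++
[2,20] -6+37=31 <52 → l++
[3,20] -5+37=32 <52 → l++
[4,20] -4+37=33 <52 → l++
[5,20] 0+37=37 <52 → l++
[6,20] 1+37=38 <52 → l++
[7,20] 3+37=40 <52 → l++
[8,20] 4+37=41 <52 → l++
[9,20] 6+37=43 <52 → l++
[10,20] 7+37=44 <52 → l++
[11,20] 9+37=46 <52 → l++
[12,20] 10+37=47 <52 → l++
[13,20] 14+37=51 <52 → l++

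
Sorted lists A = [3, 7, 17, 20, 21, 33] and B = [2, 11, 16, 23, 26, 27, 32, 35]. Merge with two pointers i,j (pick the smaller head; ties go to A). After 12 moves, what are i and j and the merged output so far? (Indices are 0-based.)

i=5, j=7, merged so far=[2, 3, 7, 11, 16, 17, 20, 21, 23, 26, 27, 32]

[i=0,j=0] A[i]=3>B[j]=2 take 2 → j++
[i=0,j=1] A[i]=3<=B[j]=11 take 3 → i++
[i=1,j=1] A[i]=7<=B[j]=11 take 7 → i++
[i=2,j=1] A[i]=17>B[j]=11 take 11 → j++
[i=2,j=2] A[i]=17>B[j]=16 take 16 → j++
[i=2,j=3] A[i]=17<=B[j]=23 take 17 → i++
[i=3,j=3] A[i]=20<=B[j]=23 take 20 → i++
[i=4,j=3] A[i]=21<=B[j]=23 take 21 → i++
[i=5,j=3] A[i]=33>B[j]=23 take 23 → j++
[i=5,j=4] A[i]=33>B[j]=26 take 26 → j++
[i=5,j=5] A[i]=33>B[j]=27 take 27 → j++
[i=5,j=6] A[i]=33>B[j]=32 take 32 → j++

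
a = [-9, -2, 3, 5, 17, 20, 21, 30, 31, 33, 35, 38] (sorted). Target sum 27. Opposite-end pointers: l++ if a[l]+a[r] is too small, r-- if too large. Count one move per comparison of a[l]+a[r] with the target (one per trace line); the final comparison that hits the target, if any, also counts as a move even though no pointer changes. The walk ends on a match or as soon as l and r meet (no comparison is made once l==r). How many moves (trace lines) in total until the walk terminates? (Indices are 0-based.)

11 moves

[0,11] -9+38=29 >27 → r--
[0,10] -9+35=26 <27 → l++
[1,10] -2+35=33 >27 → r--
[1,9] -2+33=31 >27 → r--
[1,8] -2+31=29 >27 → r--
[1,7] -2+30=28 >27 → r--
[1,6] -2+21=19 <27 → l++
[2,6] 3+21=24 <27 → l++
[3,6] 5+21=26 <27 → l++
[4,6] 17+21=38 >27 → r--
[4,5] 17+20=37 >27 → r--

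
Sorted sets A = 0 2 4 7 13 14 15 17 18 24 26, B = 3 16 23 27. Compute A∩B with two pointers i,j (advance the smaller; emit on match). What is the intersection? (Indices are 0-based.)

intersection = []

[i=0,j=0] 0<3 → i++
[i=1,j=0] 2<3 → i++
[i=2,j=0] 4>3 → j++
[i=2,j=1] 4<16 → i++
[i=3,j=1] 7<16 → i++
[i=4,j=1] 13<16 → i++
[i=5,j=1] 14<16 → i++
[i=6,j=1] 15<16 → i++
[i=7,j=1] 17>16 → j++
[i=7,j=2] 17<23 → i++
[i=8,j=2] 18<23 → i++
[i=9,j=2] 24>23 → j++
[i=9,j=3] 24<27 → i++
[i=10,j=3] 26<27 → i++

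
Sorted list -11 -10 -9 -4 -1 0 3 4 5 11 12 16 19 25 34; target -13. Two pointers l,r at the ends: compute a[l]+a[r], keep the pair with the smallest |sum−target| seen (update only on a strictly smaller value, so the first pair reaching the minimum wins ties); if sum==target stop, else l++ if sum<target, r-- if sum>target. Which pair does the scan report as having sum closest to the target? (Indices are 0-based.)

l=0 r=14: -11+34=23 d=36 *, r--
l=0 r=13: -11+25=14 d=27 *, r--
l=0 r=12: -11+19=8 d=21 *, r--
l=0 r=11: -11+16=5 d=18 *, r--
l=0 r=10: -11+12=1 d=14 *, r--
l=0 r=9: -11+11=0 d=13 *, r--
l=0 r=8: -11+5=-6 d=7 *, r--
l=0 r=7: -11+4=-7 d=6 *, r--
l=0 r=6: -11+3=-8 d=5 *, r--
l=0 r=5: -11+0=-11 d=2 *, r--
l=0 r=4: -11+-1=-12 d=1 *, r--
l=0 r=3: -11+-4=-15 d=2, l++
l=1 r=3: -10+-4=-14 d=1, l++
l=2 r=3: -9+-4=-13 d=0 *, stop

pair (-9, -4) with sum -13 (|Δ|=0)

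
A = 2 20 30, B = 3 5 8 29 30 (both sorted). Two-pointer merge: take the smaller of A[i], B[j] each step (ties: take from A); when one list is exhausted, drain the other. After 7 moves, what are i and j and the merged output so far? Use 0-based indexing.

[i=0,j=0] A[i]=2<=B[j]=3 take 2 → i++
[i=1,j=0] A[i]=20>B[j]=3 take 3 → j++
[i=1,j=1] A[i]=20>B[j]=5 take 5 → j++
[i=1,j=2] A[i]=20>B[j]=8 take 8 → j++
[i=1,j=3] A[i]=20<=B[j]=29 take 20 → i++
[i=2,j=3] A[i]=30>B[j]=29 take 29 → j++
[i=2,j=4] A[i]=30<=B[j]=30 take 30 → i++

i=3, j=4, merged so far=[2, 3, 5, 8, 20, 29, 30]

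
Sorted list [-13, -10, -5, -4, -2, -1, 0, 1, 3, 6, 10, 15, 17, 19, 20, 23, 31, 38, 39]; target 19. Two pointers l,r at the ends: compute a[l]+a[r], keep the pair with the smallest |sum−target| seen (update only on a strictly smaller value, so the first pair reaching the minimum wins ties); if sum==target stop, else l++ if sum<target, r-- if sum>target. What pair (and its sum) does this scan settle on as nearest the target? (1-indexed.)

pair (-4, 23) with sum 19 (|Δ|=0)

l=1 r=19: -13+39=26 d=7 *, r--
l=1 r=18: -13+38=25 d=6 *, r--
l=1 r=17: -13+31=18 d=1 *, l++
l=2 r=17: -10+31=21 d=2, r--
l=2 r=16: -10+23=13 d=6, l++
l=3 r=16: -5+23=18 d=1, l++
l=4 r=16: -4+23=19 d=0 *, stop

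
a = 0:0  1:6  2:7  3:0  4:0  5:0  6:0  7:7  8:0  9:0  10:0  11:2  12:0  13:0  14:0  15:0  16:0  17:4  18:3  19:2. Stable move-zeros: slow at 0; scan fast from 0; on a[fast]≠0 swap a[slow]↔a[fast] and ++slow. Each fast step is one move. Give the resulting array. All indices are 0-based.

[6, 7, 7, 2, 4, 3, 2, 0, 0, 0, 0, 0, 0, 0, 0, 0, 0, 0, 0, 0]

(s=0,f=0) a[fast]=0 → fast++
(s=0,f=1) a[fast]=6≠0 swap→a[0]=6 → slow++,fast++
(s=1,f=2) a[fast]=7≠0 swap→a[1]=7 → slow++,fast++
(s=2,f=3) a[fast]=0 → fast++
(s=2,f=4) a[fast]=0 → fast++
(s=2,f=5) a[fast]=0 → fast++
(s=2,f=6) a[fast]=0 → fast++
(s=2,f=7) a[fast]=7≠0 swap→a[2]=7 → slow++,fast++
(s=3,f=8) a[fast]=0 → fast++
(s=3,f=9) a[fast]=0 → fast++
(s=3,f=10) a[fast]=0 → fast++
(s=3,f=11) a[fast]=2≠0 swap→a[3]=2 → slow++,fast++
(s=4,f=12) a[fast]=0 → fast++
(s=4,f=13) a[fast]=0 → fast++
(s=4,f=14) a[fast]=0 → fast++
(s=4,f=15) a[fast]=0 → fast++
(s=4,f=16) a[fast]=0 → fast++
(s=4,f=17) a[fast]=4≠0 swap→a[4]=4 → slow++,fast++
(s=5,f=18) a[fast]=3≠0 swap→a[5]=3 → slow++,fast++
(s=6,f=19) a[fast]=2≠0 swap→a[6]=2 → slow++,fast++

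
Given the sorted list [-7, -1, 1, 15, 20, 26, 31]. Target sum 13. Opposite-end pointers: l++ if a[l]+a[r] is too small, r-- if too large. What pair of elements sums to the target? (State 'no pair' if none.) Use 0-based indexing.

(-7, 20)

[0,6] -7+31=24 >13 → r--
[0,5] -7+26=19 >13 → r--
[0,4] -7+20=13 → found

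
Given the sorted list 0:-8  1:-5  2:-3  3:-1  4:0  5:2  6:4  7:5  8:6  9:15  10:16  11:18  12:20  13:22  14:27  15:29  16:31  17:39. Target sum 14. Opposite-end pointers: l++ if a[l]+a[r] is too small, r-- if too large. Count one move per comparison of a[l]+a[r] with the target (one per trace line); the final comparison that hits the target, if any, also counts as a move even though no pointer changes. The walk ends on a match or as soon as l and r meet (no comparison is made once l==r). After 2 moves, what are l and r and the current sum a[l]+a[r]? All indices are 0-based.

l=0, r=15, sum=21

[0,17] -8+39=31 >14 → r--
[0,16] -8+31=23 >14 → r--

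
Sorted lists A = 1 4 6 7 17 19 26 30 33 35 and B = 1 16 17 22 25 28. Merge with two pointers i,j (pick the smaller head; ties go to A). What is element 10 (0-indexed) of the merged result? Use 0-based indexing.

merged[10] = 25

[i=0,j=0] A[i]=1<=B[j]=1 take 1 → i++
[i=1,j=0] A[i]=4>B[j]=1 take 1 → j++
[i=1,j=1] A[i]=4<=B[j]=16 take 4 → i++
[i=2,j=1] A[i]=6<=B[j]=16 take 6 → i++
[i=3,j=1] A[i]=7<=B[j]=16 take 7 → i++
[i=4,j=1] A[i]=17>B[j]=16 take 16 → j++
[i=4,j=2] A[i]=17<=B[j]=17 take 17 → i++
[i=5,j=2] A[i]=19>B[j]=17 take 17 → j++
[i=5,j=3] A[i]=19<=B[j]=22 take 19 → i++
[i=6,j=3] A[i]=26>B[j]=22 take 22 → j++
[i=6,j=4] A[i]=26>B[j]=25 take 25 → j++
[i=6,j=5] A[i]=26<=B[j]=28 take 26 → i++
[i=7,j=5] A[i]=30>B[j]=28 take 28 → j++
[i=7,j=6] B done, take A[i]=30 → i++
[i=8,j=6] B done, take A[i]=33 → i++
[i=9,j=6] B done, take A[i]=35 → i++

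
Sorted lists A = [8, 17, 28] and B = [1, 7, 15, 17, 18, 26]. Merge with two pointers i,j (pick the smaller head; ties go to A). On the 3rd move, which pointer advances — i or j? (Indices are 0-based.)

i=0 j=0: A[i]=8>B[j]=1 take 1, j++
i=0 j=1: A[i]=8>B[j]=7 take 7, j++
i=0 j=2: A[i]=8<=B[j]=15 take 8, i++

i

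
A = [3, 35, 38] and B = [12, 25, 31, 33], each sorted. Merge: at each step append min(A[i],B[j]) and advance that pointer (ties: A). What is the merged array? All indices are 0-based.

[i=0,j=0] A[i]=3<=B[j]=12 take 3 → i++
[i=1,j=0] A[i]=35>B[j]=12 take 12 → j++
[i=1,j=1] A[i]=35>B[j]=25 take 25 → j++
[i=1,j=2] A[i]=35>B[j]=31 take 31 → j++
[i=1,j=3] A[i]=35>B[j]=33 take 33 → j++
[i=1,j=4] B done, take A[i]=35 → i++
[i=2,j=4] B done, take A[i]=38 → i++

[3, 12, 25, 31, 33, 35, 38]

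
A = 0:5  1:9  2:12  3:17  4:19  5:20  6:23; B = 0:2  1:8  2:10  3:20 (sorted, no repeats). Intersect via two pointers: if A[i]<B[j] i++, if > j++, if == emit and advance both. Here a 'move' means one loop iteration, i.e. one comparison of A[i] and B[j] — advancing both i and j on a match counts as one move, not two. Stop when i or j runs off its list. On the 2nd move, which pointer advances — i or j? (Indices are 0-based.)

i=0 j=0: 5>2, j++
i=0 j=1: 5<8, i++

i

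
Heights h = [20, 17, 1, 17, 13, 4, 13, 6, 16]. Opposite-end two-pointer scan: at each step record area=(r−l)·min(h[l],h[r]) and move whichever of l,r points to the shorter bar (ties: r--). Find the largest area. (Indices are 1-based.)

max area = 128

l=1 r=9: min(20,16)*8=128 best=128 *, r--
l=1 r=8: min(20,6)*7=42 best=128, r--
l=1 r=7: min(20,13)*6=78 best=128, r--
l=1 r=6: min(20,4)*5=20 best=128, r--
l=1 r=5: min(20,13)*4=52 best=128, r--
l=1 r=4: min(20,17)*3=51 best=128, r--
l=1 r=3: min(20,1)*2=2 best=128, r--
l=1 r=2: min(20,17)*1=17 best=128, r--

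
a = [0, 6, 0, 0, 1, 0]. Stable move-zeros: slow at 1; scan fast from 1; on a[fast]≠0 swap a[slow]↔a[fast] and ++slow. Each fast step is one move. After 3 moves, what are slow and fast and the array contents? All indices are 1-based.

(s=1,f=1) a[fast]=0 → fast++
(s=1,f=2) a[fast]=6≠0 swap→a[1]=6 → slow++,fast++
(s=2,f=3) a[fast]=0 → fast++

slow=2, fast=4, a=[6, 0, 0, 0, 1, 0]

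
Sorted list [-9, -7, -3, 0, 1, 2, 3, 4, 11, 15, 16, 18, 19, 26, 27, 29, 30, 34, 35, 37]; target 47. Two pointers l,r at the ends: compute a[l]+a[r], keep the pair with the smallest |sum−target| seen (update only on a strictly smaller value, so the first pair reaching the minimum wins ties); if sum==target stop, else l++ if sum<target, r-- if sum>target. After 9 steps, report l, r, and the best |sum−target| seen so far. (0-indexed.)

l=8, r=18, best |Δ|=1

l=0 r=19: -9+37=28 d=19 *, l++
l=1 r=19: -7+37=30 d=17 *, l++
l=2 r=19: -3+37=34 d=13 *, l++
l=3 r=19: 0+37=37 d=10 *, l++
l=4 r=19: 1+37=38 d=9 *, l++
l=5 r=19: 2+37=39 d=8 *, l++
l=6 r=19: 3+37=40 d=7 *, l++
l=7 r=19: 4+37=41 d=6 *, l++
l=8 r=19: 11+37=48 d=1 *, r--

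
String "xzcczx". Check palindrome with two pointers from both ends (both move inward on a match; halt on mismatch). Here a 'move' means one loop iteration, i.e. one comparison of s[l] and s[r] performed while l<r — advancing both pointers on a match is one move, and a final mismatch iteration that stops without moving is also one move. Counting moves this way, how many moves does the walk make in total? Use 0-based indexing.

3 moves

l=0 r=5: 'x'=='x', l++,r--
l=1 r=4: 'z'=='z', l++,r--
l=2 r=3: 'c'=='c', l++,r--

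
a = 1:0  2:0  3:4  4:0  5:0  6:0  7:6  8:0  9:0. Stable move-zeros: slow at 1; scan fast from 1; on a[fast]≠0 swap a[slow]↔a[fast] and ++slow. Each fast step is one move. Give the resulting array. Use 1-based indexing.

[4, 6, 0, 0, 0, 0, 0, 0, 0]

(s=1,f=1) a[fast]=0 → fast++
(s=1,f=2) a[fast]=0 → fast++
(s=1,f=3) a[fast]=4≠0 swap→a[1]=4 → slow++,fast++
(s=2,f=4) a[fast]=0 → fast++
(s=2,f=5) a[fast]=0 → fast++
(s=2,f=6) a[fast]=0 → fast++
(s=2,f=7) a[fast]=6≠0 swap→a[2]=6 → slow++,fast++
(s=3,f=8) a[fast]=0 → fast++
(s=3,f=9) a[fast]=0 → fast++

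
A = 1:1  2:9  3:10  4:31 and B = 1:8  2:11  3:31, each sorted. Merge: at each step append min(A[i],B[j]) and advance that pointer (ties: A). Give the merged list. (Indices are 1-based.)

[i=1,j=1] A[i]=1<=B[j]=8 take 1 → i++
[i=2,j=1] A[i]=9>B[j]=8 take 8 → j++
[i=2,j=2] A[i]=9<=B[j]=11 take 9 → i++
[i=3,j=2] A[i]=10<=B[j]=11 take 10 → i++
[i=4,j=2] A[i]=31>B[j]=11 take 11 → j++
[i=4,j=3] A[i]=31<=B[j]=31 take 31 → i++
[i=5,j=3] A done, take B[j]=31 → j++

[1, 8, 9, 10, 11, 31, 31]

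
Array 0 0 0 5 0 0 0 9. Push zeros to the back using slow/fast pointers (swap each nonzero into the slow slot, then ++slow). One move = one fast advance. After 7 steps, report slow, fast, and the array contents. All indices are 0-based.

slow=1, fast=7, a=[5, 0, 0, 0, 0, 0, 0, 9]

slow=0 fast=0: a[fast]=0, fast++
slow=0 fast=1: a[fast]=0, fast++
slow=0 fast=2: a[fast]=0, fast++
slow=0 fast=3: a[fast]=5≠0 swap→a[0]=5, slow++,fast++
slow=1 fast=4: a[fast]=0, fast++
slow=1 fast=5: a[fast]=0, fast++
slow=1 fast=6: a[fast]=0, fast++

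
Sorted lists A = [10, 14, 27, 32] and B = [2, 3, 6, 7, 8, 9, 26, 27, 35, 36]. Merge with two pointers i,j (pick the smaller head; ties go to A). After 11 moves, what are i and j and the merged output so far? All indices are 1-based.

i=1 j=1: A[i]=10>B[j]=2 take 2, j++
i=1 j=2: A[i]=10>B[j]=3 take 3, j++
i=1 j=3: A[i]=10>B[j]=6 take 6, j++
i=1 j=4: A[i]=10>B[j]=7 take 7, j++
i=1 j=5: A[i]=10>B[j]=8 take 8, j++
i=1 j=6: A[i]=10>B[j]=9 take 9, j++
i=1 j=7: A[i]=10<=B[j]=26 take 10, i++
i=2 j=7: A[i]=14<=B[j]=26 take 14, i++
i=3 j=7: A[i]=27>B[j]=26 take 26, j++
i=3 j=8: A[i]=27<=B[j]=27 take 27, i++
i=4 j=8: A[i]=32>B[j]=27 take 27, j++

i=4, j=9, merged so far=[2, 3, 6, 7, 8, 9, 10, 14, 26, 27, 27]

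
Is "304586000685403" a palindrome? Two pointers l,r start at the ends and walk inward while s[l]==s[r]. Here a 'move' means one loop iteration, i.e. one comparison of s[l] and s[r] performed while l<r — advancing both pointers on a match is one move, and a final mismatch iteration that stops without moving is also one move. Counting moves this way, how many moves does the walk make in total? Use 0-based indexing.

7 moves

[0,14] '3'=='3' → l++,r--
[1,13] '0'=='0' → l++,r--
[2,12] '4'=='4' → l++,r--
[3,11] '5'=='5' → l++,r--
[4,10] '8'=='8' → l++,r--
[5,9] '6'=='6' → l++,r--
[6,8] '0'=='0' → l++,r--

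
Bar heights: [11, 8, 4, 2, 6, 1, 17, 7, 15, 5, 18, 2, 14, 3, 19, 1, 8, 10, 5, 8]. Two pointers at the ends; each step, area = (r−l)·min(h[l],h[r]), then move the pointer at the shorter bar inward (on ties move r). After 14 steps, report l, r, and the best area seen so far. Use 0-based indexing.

l=9, r=14, best area=170

l=0 r=19: min(11,8)*19=152 best=152 *, r--
l=0 r=18: min(11,5)*18=90 best=152, r--
l=0 r=17: min(11,10)*17=170 best=170 *, r--
l=0 r=16: min(11,8)*16=128 best=170, r--
l=0 r=15: min(11,1)*15=15 best=170, r--
l=0 r=14: min(11,19)*14=154 best=170, l++
l=1 r=14: min(8,19)*13=104 best=170, l++
l=2 r=14: min(4,19)*12=48 best=170, l++
l=3 r=14: min(2,19)*11=22 best=170, l++
l=4 r=14: min(6,19)*10=60 best=170, l++
l=5 r=14: min(1,19)*9=9 best=170, l++
l=6 r=14: min(17,19)*8=136 best=170, l++
l=7 r=14: min(7,19)*7=49 best=170, l++
l=8 r=14: min(15,19)*6=90 best=170, l++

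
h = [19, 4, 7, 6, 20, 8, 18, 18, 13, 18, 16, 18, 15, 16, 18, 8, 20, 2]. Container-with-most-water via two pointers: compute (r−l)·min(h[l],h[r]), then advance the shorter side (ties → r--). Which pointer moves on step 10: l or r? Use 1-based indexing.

r

l=1 r=18: min(19,2)*17=34 best=34 *, r--
l=1 r=17: min(19,20)*16=304 best=304 *, l++
l=2 r=17: min(4,20)*15=60 best=304, l++
l=3 r=17: min(7,20)*14=98 best=304, l++
l=4 r=17: min(6,20)*13=78 best=304, l++
l=5 r=17: min(20,20)*12=240 best=304, r--
l=5 r=16: min(20,8)*11=88 best=304, r--
l=5 r=15: min(20,18)*10=180 best=304, r--
l=5 r=14: min(20,16)*9=144 best=304, r--
l=5 r=13: min(20,15)*8=120 best=304, r--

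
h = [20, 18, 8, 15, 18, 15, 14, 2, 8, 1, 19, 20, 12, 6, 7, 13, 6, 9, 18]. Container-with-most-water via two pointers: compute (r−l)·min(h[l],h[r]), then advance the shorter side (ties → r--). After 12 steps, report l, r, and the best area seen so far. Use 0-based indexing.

l=0 r=18: min(20,18)*18=324 best=324 *, r--
l=0 r=17: min(20,9)*17=153 best=324, r--
l=0 r=16: min(20,6)*16=96 best=324, r--
l=0 r=15: min(20,13)*15=195 best=324, r--
l=0 r=14: min(20,7)*14=98 best=324, r--
l=0 r=13: min(20,6)*13=78 best=324, r--
l=0 r=12: min(20,12)*12=144 best=324, r--
l=0 r=11: min(20,20)*11=220 best=324, r--
l=0 r=10: min(20,19)*10=190 best=324, r--
l=0 r=9: min(20,1)*9=9 best=324, r--
l=0 r=8: min(20,8)*8=64 best=324, r--
l=0 r=7: min(20,2)*7=14 best=324, r--

l=0, r=6, best area=324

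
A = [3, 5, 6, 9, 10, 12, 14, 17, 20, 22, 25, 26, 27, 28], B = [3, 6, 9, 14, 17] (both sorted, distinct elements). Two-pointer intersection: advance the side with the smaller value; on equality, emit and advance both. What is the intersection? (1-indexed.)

intersection = [3, 6, 9, 14, 17]

[i=1,j=1] 3==3 emit → i++,j++
[i=2,j=2] 5<6 → i++
[i=3,j=2] 6==6 emit → i++,j++
[i=4,j=3] 9==9 emit → i++,j++
[i=5,j=4] 10<14 → i++
[i=6,j=4] 12<14 → i++
[i=7,j=4] 14==14 emit → i++,j++
[i=8,j=5] 17==17 emit → i++,j++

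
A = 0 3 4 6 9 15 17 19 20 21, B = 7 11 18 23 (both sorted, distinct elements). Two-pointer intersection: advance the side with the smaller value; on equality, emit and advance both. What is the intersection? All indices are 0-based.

intersection = []

i=0 j=0: 0<7, i++
i=1 j=0: 3<7, i++
i=2 j=0: 4<7, i++
i=3 j=0: 6<7, i++
i=4 j=0: 9>7, j++
i=4 j=1: 9<11, i++
i=5 j=1: 15>11, j++
i=5 j=2: 15<18, i++
i=6 j=2: 17<18, i++
i=7 j=2: 19>18, j++
i=7 j=3: 19<23, i++
i=8 j=3: 20<23, i++
i=9 j=3: 21<23, i++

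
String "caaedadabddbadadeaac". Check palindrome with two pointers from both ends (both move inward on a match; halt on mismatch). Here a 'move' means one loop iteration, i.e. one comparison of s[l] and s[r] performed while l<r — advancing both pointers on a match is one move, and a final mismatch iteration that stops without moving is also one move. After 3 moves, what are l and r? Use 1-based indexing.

l=4, r=17

l=1 r=20: 'c'=='c', l++,r--
l=2 r=19: 'a'=='a', l++,r--
l=3 r=18: 'a'=='a', l++,r--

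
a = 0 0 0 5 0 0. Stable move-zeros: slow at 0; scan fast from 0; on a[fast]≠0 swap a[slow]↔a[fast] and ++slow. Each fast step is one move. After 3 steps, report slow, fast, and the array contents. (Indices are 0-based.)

slow=0 fast=0: a[fast]=0, fast++
slow=0 fast=1: a[fast]=0, fast++
slow=0 fast=2: a[fast]=0, fast++

slow=0, fast=3, a=[0, 0, 0, 5, 0, 0]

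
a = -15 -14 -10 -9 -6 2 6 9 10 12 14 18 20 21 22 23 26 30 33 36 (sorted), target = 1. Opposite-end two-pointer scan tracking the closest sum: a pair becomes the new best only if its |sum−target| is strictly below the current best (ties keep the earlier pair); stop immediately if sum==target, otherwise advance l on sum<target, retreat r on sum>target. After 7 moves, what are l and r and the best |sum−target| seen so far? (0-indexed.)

l=0, r=12, best |Δ|=5

l=0 r=19: -15+36=21 d=20 *, r--
l=0 r=18: -15+33=18 d=17 *, r--
l=0 r=17: -15+30=15 d=14 *, r--
l=0 r=16: -15+26=11 d=10 *, r--
l=0 r=15: -15+23=8 d=7 *, r--
l=0 r=14: -15+22=7 d=6 *, r--
l=0 r=13: -15+21=6 d=5 *, r--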